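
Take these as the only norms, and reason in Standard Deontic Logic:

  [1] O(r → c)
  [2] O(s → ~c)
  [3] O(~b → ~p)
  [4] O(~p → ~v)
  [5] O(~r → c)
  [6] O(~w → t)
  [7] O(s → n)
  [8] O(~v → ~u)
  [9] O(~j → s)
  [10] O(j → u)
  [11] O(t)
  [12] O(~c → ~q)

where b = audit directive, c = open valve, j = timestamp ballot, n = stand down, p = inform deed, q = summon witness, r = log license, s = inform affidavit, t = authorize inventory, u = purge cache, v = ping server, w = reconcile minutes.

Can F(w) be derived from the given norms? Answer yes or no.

Premise 6 is O(~w → t); even if O(t) held, inferring O(~w) would be affirming the consequent — invalid.
No other premise forces O(~w). An ideal world satisfying every premise can still have w true, so F(w) is not derivable.

No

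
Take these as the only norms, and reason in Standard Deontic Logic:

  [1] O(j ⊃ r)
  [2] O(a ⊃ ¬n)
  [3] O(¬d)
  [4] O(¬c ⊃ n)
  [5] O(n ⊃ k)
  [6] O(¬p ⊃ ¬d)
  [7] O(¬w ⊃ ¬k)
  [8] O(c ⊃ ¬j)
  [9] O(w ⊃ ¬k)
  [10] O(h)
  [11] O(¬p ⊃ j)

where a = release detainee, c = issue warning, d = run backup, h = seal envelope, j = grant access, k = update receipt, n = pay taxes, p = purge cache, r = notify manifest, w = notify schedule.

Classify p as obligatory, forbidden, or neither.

By case analysis on w: premise 9 gives O(w ⊃ ¬k) and premise 7 gives O(¬w ⊃ ¬k), so O(¬k) either way.
Premise 5 is O(n ⊃ k); contrapositively O(¬k ⊃ ¬n). Since O(¬k) holds, K gives O(¬n).
Premise 4, O(¬c ⊃ n), contraposes to O(¬n ⊃ c); with O(¬n) we get O(c).
With premise 8, O(c ⊃ ¬j), the K-axiom yields O(¬j).
The contrapositive of premise 11 (O(¬p ⊃ j)) is O(¬j ⊃ p), and O(¬j) is already established, so O(p).
Premises 1, 2, 3, 6, 10 do not contribute to this derivation.
Hence p is obligatory.

Obligatory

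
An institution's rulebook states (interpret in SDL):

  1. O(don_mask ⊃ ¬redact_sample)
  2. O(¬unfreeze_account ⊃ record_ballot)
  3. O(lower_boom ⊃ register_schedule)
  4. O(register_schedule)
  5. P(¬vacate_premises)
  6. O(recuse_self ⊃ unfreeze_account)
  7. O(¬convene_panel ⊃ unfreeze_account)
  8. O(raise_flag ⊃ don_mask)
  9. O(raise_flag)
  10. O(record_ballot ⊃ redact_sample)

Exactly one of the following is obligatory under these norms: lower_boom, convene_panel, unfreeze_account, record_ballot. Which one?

Premise 9 states O(raise_flag) outright.
Premise 8 is O(raise_flag ⊃ don_mask); since O(raise_flag), deontic closure gives O(don_mask).
From O(don_mask) and premise 1, O(don_mask ⊃ ¬redact_sample), we obtain O(¬redact_sample).
The contrapositive of premise 10 (O(record_ballot ⊃ redact_sample)) is O(¬redact_sample ⊃ ¬record_ballot), and O(¬redact_sample) is already established, so O(¬record_ballot).
Premise 2 is O(¬unfreeze_account ⊃ record_ballot); contrapositively O(¬record_ballot ⊃ unfreeze_account). Since O(¬record_ballot) holds, K gives O(unfreeze_account).
So O(unfreeze_account) holds — unfreeze_account is obligatory. None of the other listed options is made obligatory by any chain of premises.

unfreeze_account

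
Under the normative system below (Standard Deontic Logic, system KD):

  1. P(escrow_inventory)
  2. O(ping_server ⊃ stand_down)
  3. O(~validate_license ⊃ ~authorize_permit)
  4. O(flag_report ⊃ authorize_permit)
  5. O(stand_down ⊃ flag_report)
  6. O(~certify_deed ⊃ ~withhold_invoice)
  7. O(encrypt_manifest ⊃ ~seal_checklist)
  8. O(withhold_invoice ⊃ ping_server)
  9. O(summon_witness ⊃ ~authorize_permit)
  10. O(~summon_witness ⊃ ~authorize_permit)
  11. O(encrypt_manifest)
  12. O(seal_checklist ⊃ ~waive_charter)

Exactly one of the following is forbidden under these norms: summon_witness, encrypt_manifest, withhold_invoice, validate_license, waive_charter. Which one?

withhold_invoice

Premises 10 and 9 cover both cases: O(~summon_witness ⊃ ~authorize_permit) and O(summon_witness ⊃ ~authorize_permit). Since ~summon_witness ∨ summon_witness is a tautology, O(~authorize_permit) follows.
Premise 4, O(flag_report ⊃ authorize_permit), contraposes to O(~authorize_permit ⊃ ~flag_report); with O(~authorize_permit) we get O(~flag_report).
The contrapositive of premise 5 (O(stand_down ⊃ flag_report)) is O(~flag_report ⊃ ~stand_down), and O(~flag_report) is already established, so O(~stand_down).
Premise 2, O(ping_server ⊃ stand_down), contraposes to O(~stand_down ⊃ ~ping_server); with O(~stand_down) we get O(~ping_server).
The contrapositive of premise 8 (O(withhold_invoice ⊃ ping_server)) is O(~ping_server ⊃ ~withhold_invoice), and O(~ping_server) is already established, so O(~withhold_invoice).
So O(~withhold_invoice) holds, i.e. withhold_invoice is forbidden. None of the other listed options is forbidden under the premises.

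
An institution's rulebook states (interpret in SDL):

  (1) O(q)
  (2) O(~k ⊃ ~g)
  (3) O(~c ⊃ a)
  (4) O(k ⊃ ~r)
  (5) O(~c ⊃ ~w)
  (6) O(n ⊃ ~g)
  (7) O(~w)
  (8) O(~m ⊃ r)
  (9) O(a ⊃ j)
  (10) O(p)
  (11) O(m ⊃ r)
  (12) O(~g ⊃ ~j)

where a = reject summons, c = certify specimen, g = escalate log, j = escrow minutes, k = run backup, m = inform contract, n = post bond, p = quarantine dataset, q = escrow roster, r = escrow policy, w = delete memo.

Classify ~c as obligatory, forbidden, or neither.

By case analysis on m: premise 11 gives O(m ⊃ r) and premise 8 gives O(~m ⊃ r), so O(r) either way.
The contrapositive of premise 4 (O(k ⊃ ~r)) is O(r ⊃ ~k), and O(r) is already established, so O(~k).
Premise 2 is O(~k ⊃ ~g); since O(~k), deontic closure gives O(~g).
Applying K to premise 12 (O(~g ⊃ ~j)) and O(~g) yields O(~j).
Premise 9, O(a ⊃ j), contraposes to O(~j ⊃ ~a); with O(~j) we get O(~a).
Premise 3 is O(~c ⊃ a); contrapositively O(~a ⊃ c). Since O(~a) holds, K gives O(c).
Premises 1, 5, 6, 7, 10 do not contribute to this derivation.
Thus O(c), which is F(~c): ~c is forbidden.

Forbidden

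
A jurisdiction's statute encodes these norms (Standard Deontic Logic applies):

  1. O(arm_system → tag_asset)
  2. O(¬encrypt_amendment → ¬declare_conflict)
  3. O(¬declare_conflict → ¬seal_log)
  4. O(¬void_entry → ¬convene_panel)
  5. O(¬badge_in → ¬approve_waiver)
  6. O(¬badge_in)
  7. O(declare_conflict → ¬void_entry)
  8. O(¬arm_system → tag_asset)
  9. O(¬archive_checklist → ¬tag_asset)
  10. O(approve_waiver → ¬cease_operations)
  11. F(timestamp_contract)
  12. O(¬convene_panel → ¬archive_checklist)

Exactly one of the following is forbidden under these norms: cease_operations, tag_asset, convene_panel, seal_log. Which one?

Premises 1 and 8 are O(arm_system → tag_asset) and O(¬arm_system → tag_asset); every ideal world satisfies arm_system or ¬arm_system, so in either case tag_asset holds — hence O(tag_asset).
Premise 9 is O(¬archive_checklist → ¬tag_asset); contrapositively O(tag_asset → archive_checklist). Since O(tag_asset) holds, K gives O(archive_checklist).
The contrapositive of premise 12 (O(¬convene_panel → ¬archive_checklist)) is O(archive_checklist → convene_panel), and O(archive_checklist) is already established, so O(convene_panel).
The contrapositive of premise 4 (O(¬void_entry → ¬convene_panel)) is O(convene_panel → void_entry), and O(convene_panel) is already established, so O(void_entry).
Premise 7, O(declare_conflict → ¬void_entry), contraposes to O(void_entry → ¬declare_conflict); with O(void_entry) we get O(¬declare_conflict).
Applying K to premise 3 (O(¬declare_conflict → ¬seal_log)) and O(¬declare_conflict) yields O(¬seal_log).
So O(¬seal_log) holds, i.e. seal_log is forbidden. None of the other listed options is forbidden under the premises.

seal_log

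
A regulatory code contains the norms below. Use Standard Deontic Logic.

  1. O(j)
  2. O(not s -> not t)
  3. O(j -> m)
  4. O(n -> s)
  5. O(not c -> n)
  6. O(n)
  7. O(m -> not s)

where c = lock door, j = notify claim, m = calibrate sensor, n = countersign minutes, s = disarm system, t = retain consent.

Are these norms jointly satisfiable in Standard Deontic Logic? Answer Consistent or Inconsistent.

From premise 6 we have O(n).
Premise 4 is O(n -> s); since O(n), deontic closure gives O(s).
Premise 7, O(m -> not s), contraposes to O(s -> not m); with O(s) we get O(not m).
The contrapositive of premise 3 (O(j -> m)) is O(not m -> not j), and O(not m) is already established, so O(not j).
However, premise 1 gives O(j).
We now have both O(not j) and O(j) — j is simultaneously obligatory and forbidden, violating the D-axiom.

Inconsistent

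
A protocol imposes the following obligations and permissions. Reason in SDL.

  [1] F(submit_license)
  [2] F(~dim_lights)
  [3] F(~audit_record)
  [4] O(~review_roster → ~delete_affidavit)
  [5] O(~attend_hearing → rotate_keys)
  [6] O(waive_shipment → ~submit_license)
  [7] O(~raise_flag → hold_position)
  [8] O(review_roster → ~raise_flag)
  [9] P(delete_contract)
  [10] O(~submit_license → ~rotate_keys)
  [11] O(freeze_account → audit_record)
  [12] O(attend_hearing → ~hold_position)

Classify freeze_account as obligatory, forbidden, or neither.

Premise 11 is O(freeze_account → audit_record); even if O(audit_record) held, inferring O(freeze_account) would be affirming the consequent — invalid.
No premise or chain of K-axiom applications forces O(freeze_account), and none forces O(~freeze_account). So freeze_account is neither obligatory nor forbidden under these norms.

Neither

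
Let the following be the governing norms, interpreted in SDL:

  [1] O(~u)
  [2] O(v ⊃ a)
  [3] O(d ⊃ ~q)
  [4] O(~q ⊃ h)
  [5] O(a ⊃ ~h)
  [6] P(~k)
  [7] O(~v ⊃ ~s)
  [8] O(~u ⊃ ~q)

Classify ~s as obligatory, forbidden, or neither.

Premise 1 gives O(~u).
Premise 8 is O(~u ⊃ ~q); since O(~u), deontic closure gives O(~q).
Premise 4 is O(~q ⊃ h); since O(~q), deontic closure gives O(h).
The contrapositive of premise 5 (O(a ⊃ ~h)) is O(h ⊃ ~a), and O(h) is already established, so O(~a).
Premise 2, O(v ⊃ a), contraposes to O(~a ⊃ ~v); with O(~a) we get O(~v).
From O(~v) and premise 7, O(~v ⊃ ~s), we obtain O(~s).
Premises 3, 6 do not contribute to this derivation.
Hence ~s is obligatory.

Obligatory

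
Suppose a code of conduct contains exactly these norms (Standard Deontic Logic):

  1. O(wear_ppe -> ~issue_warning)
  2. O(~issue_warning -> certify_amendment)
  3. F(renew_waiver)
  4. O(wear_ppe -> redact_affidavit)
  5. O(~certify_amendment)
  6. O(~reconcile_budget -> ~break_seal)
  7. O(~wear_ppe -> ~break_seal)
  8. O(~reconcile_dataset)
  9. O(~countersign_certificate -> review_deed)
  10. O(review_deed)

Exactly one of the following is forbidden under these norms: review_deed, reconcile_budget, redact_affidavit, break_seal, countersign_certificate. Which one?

break_seal

Premise 5 states O(~certify_amendment) outright.
Premise 2, O(~issue_warning -> certify_amendment), contraposes to O(~certify_amendment -> issue_warning); with O(~certify_amendment) we get O(issue_warning).
Premise 1, O(wear_ppe -> ~issue_warning), contraposes to O(issue_warning -> ~wear_ppe); with O(issue_warning) we get O(~wear_ppe).
With premise 7, O(~wear_ppe -> ~break_seal), the K-axiom yields O(~break_seal).
So O(~break_seal) holds, i.e. break_seal is forbidden. None of the other listed options is forbidden under the premises.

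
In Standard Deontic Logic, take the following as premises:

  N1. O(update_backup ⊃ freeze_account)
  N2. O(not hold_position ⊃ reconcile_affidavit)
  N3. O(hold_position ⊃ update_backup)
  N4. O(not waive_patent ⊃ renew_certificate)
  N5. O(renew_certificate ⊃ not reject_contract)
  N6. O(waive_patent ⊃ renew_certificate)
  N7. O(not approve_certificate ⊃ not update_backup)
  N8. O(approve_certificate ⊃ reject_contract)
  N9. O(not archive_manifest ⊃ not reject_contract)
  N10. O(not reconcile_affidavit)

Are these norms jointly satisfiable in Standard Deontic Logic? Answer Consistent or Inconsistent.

Inconsistent

By case analysis on waive_patent: premise 6 gives O(waive_patent ⊃ renew_certificate) and premise 4 gives O(not waive_patent ⊃ renew_certificate), so O(renew_certificate) either way.
Premise 5 is O(renew_certificate ⊃ not reject_contract); since O(renew_certificate), deontic closure gives O(not reject_contract).
Premise 8 is O(approve_certificate ⊃ reject_contract); contrapositively O(not reject_contract ⊃ not approve_certificate). Since O(not reject_contract) holds, K gives O(not approve_certificate).
Premise 7 is O(not approve_certificate ⊃ not update_backup); since O(not approve_certificate), deontic closure gives O(not update_backup).
Premise 3, O(hold_position ⊃ update_backup), contraposes to O(not update_backup ⊃ not hold_position); with O(not update_backup) we get O(not hold_position).
From O(not hold_position) and premise 2, O(not hold_position ⊃ reconcile_affidavit), we obtain O(reconcile_affidavit).
However, premise 10 gives O(not reconcile_affidavit).
We now have both O(reconcile_affidavit) and O(not reconcile_affidavit) — reconcile_affidavit is simultaneously obligatory and forbidden, violating the D-axiom.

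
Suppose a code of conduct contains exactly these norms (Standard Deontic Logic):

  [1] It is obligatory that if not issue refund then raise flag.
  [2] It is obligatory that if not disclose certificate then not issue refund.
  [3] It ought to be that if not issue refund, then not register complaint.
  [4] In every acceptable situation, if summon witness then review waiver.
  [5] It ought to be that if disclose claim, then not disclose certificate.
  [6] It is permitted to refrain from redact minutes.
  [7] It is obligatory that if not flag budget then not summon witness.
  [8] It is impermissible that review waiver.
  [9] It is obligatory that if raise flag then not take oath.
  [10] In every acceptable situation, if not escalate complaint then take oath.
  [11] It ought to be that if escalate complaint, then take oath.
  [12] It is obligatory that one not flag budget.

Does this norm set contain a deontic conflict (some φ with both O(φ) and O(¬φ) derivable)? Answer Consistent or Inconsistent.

Consistent

Premise 4 is O(summon_witness → review_waiver), but O(summon_witness) is not derivable from the premises, so it does not yield O(review_waiver).
So O(review_waiver) is not derivable, and the apparent clash with O(¬review_waiver) does not arise.
A world satisfying every obligation exists (e.g. disclose_certificate=true, disclose_claim=false, escalate_complaint=false, flag_budget=false, issue_refund=true, raise_flag=false, redact_minutes=false, register_complaint=false, review_waiver=false, summon_witness=false, take_oath=true); no atom is both obligatory and forbidden, so the set is consistent.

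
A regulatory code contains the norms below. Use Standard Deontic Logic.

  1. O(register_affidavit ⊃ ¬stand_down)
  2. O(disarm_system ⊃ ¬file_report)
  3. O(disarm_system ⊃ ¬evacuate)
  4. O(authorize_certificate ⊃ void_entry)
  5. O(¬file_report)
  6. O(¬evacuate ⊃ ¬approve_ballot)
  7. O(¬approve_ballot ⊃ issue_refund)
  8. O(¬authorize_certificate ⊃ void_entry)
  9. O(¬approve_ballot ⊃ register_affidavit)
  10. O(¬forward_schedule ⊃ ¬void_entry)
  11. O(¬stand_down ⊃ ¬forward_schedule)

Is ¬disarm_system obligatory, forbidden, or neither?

Obligatory

By case analysis on ¬authorize_certificate: premise 8 gives O(¬authorize_certificate ⊃ void_entry) and premise 4 gives O(authorize_certificate ⊃ void_entry), so O(void_entry) either way.
Premise 10 is O(¬forward_schedule ⊃ ¬void_entry); contrapositively O(void_entry ⊃ forward_schedule). Since O(void_entry) holds, K gives O(forward_schedule).
The contrapositive of premise 11 (O(¬stand_down ⊃ ¬forward_schedule)) is O(forward_schedule ⊃ stand_down), and O(forward_schedule) is already established, so O(stand_down).
The contrapositive of premise 1 (O(register_affidavit ⊃ ¬stand_down)) is O(stand_down ⊃ ¬register_affidavit), and O(stand_down) is already established, so O(¬register_affidavit).
The contrapositive of premise 9 (O(¬approve_ballot ⊃ register_affidavit)) is O(¬register_affidavit ⊃ approve_ballot), and O(¬register_affidavit) is already established, so O(approve_ballot).
Premise 6, O(¬evacuate ⊃ ¬approve_ballot), contraposes to O(approve_ballot ⊃ evacuate); with O(approve_ballot) we get O(evacuate).
Premise 3, O(disarm_system ⊃ ¬evacuate), contraposes to O(evacuate ⊃ ¬disarm_system); with O(evacuate) we get O(¬disarm_system).
Premises 2, 5, 7 do not contribute to this derivation.
Hence ¬disarm_system is obligatory.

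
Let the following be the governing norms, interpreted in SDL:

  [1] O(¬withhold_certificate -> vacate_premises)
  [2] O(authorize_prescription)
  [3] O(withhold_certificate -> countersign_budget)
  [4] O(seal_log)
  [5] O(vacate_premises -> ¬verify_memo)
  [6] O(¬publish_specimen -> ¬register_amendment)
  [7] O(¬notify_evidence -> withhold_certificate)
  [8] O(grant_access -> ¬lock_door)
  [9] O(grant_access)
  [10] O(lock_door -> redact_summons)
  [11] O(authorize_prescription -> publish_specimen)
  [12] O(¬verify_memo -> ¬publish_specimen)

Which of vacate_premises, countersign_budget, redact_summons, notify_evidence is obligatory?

countersign_budget

Premise 2 states O(authorize_prescription) outright.
From O(authorize_prescription) and premise 11, O(authorize_prescription -> publish_specimen), we obtain O(publish_specimen).
Premise 12, O(¬verify_memo -> ¬publish_specimen), contraposes to O(publish_specimen -> verify_memo); with O(publish_specimen) we get O(verify_memo).
Premise 5 is O(vacate_premises -> ¬verify_memo); contrapositively O(verify_memo -> ¬vacate_premises). Since O(verify_memo) holds, K gives O(¬vacate_premises).
Premise 1 is O(¬withhold_certificate -> vacate_premises); contrapositively O(¬vacate_premises -> withhold_certificate). Since O(¬vacate_premises) holds, K gives O(withhold_certificate).
Premise 3 is O(withhold_certificate -> countersign_budget); since O(withhold_certificate), deontic closure gives O(countersign_budget).
So O(countersign_budget) holds — countersign_budget is obligatory. None of the other listed options is made obligatory by any chain of premises.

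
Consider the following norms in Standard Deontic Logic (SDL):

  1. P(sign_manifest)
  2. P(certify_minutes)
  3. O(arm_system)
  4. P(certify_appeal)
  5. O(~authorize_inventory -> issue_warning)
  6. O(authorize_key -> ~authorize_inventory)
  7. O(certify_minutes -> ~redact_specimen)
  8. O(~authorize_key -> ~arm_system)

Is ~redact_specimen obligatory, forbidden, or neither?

Neither

Premise 7 is O(certify_minutes -> ~redact_specimen), but O(certify_minutes) is not derivable from the premises (the permission P(certify_minutes) asserts only ~O(~certify_minutes), not O(certify_minutes)), so it does not yield O(~redact_specimen).
No premise or chain of K-axiom applications forces O(~redact_specimen), and none forces O(redact_specimen). So ~redact_specimen is neither obligatory nor forbidden under these norms.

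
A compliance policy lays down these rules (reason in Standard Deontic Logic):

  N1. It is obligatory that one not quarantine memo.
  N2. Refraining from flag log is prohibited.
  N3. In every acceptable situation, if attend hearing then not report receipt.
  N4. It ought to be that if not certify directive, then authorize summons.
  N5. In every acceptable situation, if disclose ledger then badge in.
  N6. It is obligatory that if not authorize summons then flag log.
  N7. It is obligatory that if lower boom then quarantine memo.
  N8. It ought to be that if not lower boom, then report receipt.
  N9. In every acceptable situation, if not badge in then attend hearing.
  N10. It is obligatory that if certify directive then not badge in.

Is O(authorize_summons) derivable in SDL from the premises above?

Yes

Premise 1 states O(¬quarantine_memo) outright.
Premise 7, O(lower_boom → quarantine_memo), contraposes to O(¬quarantine_memo → ¬lower_boom); with O(¬quarantine_memo) we get O(¬lower_boom).
Applying K to premise 8 (O(¬lower_boom → report_receipt)) and O(¬lower_boom) yields O(report_receipt).
The contrapositive of premise 3 (O(attend_hearing → ¬report_receipt)) is O(report_receipt → ¬attend_hearing), and O(report_receipt) is already established, so O(¬attend_hearing).
Premise 9, O(¬badge_in → attend_hearing), contraposes to O(¬attend_hearing → badge_in); with O(¬attend_hearing) we get O(badge_in).
Premise 10 is O(certify_directive → ¬badge_in); contrapositively O(badge_in → ¬certify_directive). Since O(badge_in) holds, K gives O(¬certify_directive).
From O(¬certify_directive) and premise 4, O(¬certify_directive → authorize_summons), we obtain O(authorize_summons).
Premises 2, 5, 6 do not contribute to this derivation.
So O(authorize_summons) follows.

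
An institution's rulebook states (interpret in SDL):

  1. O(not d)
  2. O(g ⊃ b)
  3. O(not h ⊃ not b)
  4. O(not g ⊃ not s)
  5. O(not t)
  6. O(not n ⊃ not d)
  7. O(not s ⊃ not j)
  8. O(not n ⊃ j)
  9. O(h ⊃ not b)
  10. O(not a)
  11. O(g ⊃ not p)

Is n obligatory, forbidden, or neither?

Premises 3 and 9 are O(not h ⊃ not b) and O(h ⊃ not b); every ideal world satisfies not h or h, so in either case not b holds — hence O(not b).
Premise 2, O(g ⊃ b), contraposes to O(not b ⊃ not g); with O(not b) we get O(not g).
Applying K to premise 4 (O(not g ⊃ not s)) and O(not g) yields O(not s).
From O(not s) and premise 7, O(not s ⊃ not j), we obtain O(not j).
The contrapositive of premise 8 (O(not n ⊃ j)) is O(not j ⊃ n), and O(not j) is already established, so O(n).
Premises 1, 5, 6, 10, 11 do not contribute to this derivation.
Hence n is obligatory.

Obligatory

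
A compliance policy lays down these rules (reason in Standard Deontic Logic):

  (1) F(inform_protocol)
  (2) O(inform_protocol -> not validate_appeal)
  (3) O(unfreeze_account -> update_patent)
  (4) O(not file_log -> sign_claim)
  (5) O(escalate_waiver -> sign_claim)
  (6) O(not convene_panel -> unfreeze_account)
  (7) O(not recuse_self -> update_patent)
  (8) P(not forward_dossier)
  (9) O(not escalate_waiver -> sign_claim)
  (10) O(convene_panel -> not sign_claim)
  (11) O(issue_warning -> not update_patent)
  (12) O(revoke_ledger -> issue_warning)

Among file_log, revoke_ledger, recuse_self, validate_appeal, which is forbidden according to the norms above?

revoke_ledger

Premises 5 and 9 cover both cases: O(escalate_waiver -> sign_claim) and O(not escalate_waiver -> sign_claim). Since escalate_waiver ∨ not escalate_waiver is a tautology, O(sign_claim) follows.
The contrapositive of premise 10 (O(convene_panel -> not sign_claim)) is O(sign_claim -> not convene_panel), and O(sign_claim) is already established, so O(not convene_panel).
With premise 6, O(not convene_panel -> unfreeze_account), the K-axiom yields O(unfreeze_account).
From O(unfreeze_account) and premise 3, O(unfreeze_account -> update_patent), we obtain O(update_patent).
The contrapositive of premise 11 (O(issue_warning -> not update_patent)) is O(update_patent -> not issue_warning), and O(update_patent) is already established, so O(not issue_warning).
Premise 12, O(revoke_ledger -> issue_warning), contraposes to O(not issue_warning -> not revoke_ledger); with O(not issue_warning) we get O(not revoke_ledger).
So O(not revoke_ledger) holds, i.e. revoke_ledger is forbidden. None of the other listed options is forbidden under the premises.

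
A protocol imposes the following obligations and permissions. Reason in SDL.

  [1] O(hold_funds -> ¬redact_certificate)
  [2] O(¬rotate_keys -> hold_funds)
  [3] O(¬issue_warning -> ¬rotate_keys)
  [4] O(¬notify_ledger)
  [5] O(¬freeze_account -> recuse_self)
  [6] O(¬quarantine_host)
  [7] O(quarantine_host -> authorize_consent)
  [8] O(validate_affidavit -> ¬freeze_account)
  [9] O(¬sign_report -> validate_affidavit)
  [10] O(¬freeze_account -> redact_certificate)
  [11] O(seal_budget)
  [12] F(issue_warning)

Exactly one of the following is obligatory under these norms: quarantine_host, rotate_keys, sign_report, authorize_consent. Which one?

sign_report

Premise 12, F(issue_warning), is equivalent to O(¬issue_warning).
Applying K to premise 3 (O(¬issue_warning -> ¬rotate_keys)) and O(¬issue_warning) yields O(¬rotate_keys).
With premise 2, O(¬rotate_keys -> hold_funds), the K-axiom yields O(hold_funds).
With premise 1, O(hold_funds -> ¬redact_certificate), the K-axiom yields O(¬redact_certificate).
Premise 10 is O(¬freeze_account -> redact_certificate); contrapositively O(¬redact_certificate -> freeze_account). Since O(¬redact_certificate) holds, K gives O(freeze_account).
Premise 8 is O(validate_affidavit -> ¬freeze_account); contrapositively O(freeze_account -> ¬validate_affidavit). Since O(freeze_account) holds, K gives O(¬validate_affidavit).
The contrapositive of premise 9 (O(¬sign_report -> validate_affidavit)) is O(¬validate_affidavit -> sign_report), and O(¬validate_affidavit) is already established, so O(sign_report).
So O(sign_report) holds — sign_report is obligatory. None of the other listed options is made obligatory by any chain of premises.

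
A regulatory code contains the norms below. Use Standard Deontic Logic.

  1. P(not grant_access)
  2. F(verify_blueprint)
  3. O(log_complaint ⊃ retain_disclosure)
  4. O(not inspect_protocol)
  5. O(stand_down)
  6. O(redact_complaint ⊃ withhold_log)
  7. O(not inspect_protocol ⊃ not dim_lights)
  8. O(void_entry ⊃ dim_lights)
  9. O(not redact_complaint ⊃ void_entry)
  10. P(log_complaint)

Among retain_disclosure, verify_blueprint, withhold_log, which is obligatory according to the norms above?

withhold_log

Premise 4 states O(not inspect_protocol) outright.
Premise 7 is O(not inspect_protocol ⊃ not dim_lights); since O(not inspect_protocol), deontic closure gives O(not dim_lights).
Premise 8, O(void_entry ⊃ dim_lights), contraposes to O(not dim_lights ⊃ not void_entry); with O(not dim_lights) we get O(not void_entry).
Premise 9, O(not redact_complaint ⊃ void_entry), contraposes to O(not void_entry ⊃ redact_complaint); with O(not void_entry) we get O(redact_complaint).
With premise 6, O(redact_complaint ⊃ withhold_log), the K-axiom yields O(withhold_log).
So O(withhold_log) holds — withhold_log is obligatory. None of the other listed options is made obligatory by any chain of premises.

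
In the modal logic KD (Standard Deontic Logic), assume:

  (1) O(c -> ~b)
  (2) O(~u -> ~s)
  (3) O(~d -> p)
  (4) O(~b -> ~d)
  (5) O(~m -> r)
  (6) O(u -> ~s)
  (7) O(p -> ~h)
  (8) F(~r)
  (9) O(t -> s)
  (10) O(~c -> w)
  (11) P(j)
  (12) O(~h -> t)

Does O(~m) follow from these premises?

Premise 5 is O(~m -> r); even if O(r) held, inferring O(~m) would be affirming the consequent — invalid.
No other premise forces O(~m). An ideal world satisfying every premise can still have ~m false, so O(~m) is not derivable.

No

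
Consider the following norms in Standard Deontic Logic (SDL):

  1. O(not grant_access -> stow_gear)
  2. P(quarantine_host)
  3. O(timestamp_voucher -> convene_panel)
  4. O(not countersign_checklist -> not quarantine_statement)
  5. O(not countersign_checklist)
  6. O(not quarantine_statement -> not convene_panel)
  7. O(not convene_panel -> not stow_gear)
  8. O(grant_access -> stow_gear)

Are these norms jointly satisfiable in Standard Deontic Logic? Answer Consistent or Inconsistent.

Inconsistent

By case analysis on grant_access: premise 8 gives O(grant_access -> stow_gear) and premise 1 gives O(not grant_access -> stow_gear), so O(stow_gear) either way.
The contrapositive of premise 7 (O(not convene_panel -> not stow_gear)) is O(stow_gear -> convene_panel), and O(stow_gear) is already established, so O(convene_panel).
Premise 6 is O(not quarantine_statement -> not convene_panel); contrapositively O(convene_panel -> quarantine_statement). Since O(convene_panel) holds, K gives O(quarantine_statement).
Premise 4 is O(not countersign_checklist -> not quarantine_statement); contrapositively O(quarantine_statement -> countersign_checklist). Since O(quarantine_statement) holds, K gives O(countersign_checklist).
However, premise 5 gives O(not countersign_checklist).
We now have both O(countersign_checklist) and O(not countersign_checklist) — countersign_checklist is simultaneously obligatory and forbidden, violating the D-axiom.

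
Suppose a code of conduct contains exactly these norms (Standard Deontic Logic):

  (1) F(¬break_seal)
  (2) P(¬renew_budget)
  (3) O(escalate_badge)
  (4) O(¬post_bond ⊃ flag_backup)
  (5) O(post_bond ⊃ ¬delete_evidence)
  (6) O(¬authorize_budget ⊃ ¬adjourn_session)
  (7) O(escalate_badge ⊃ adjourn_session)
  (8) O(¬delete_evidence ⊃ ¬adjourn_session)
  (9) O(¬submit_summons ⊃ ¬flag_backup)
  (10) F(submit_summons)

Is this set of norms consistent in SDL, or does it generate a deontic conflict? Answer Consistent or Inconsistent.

Inconsistent

Premise 10 is F(submit_summons), i.e. O(¬submit_summons).
From O(¬submit_summons) and premise 9, O(¬submit_summons ⊃ ¬flag_backup), we obtain O(¬flag_backup).
Premise 4 is O(¬post_bond ⊃ flag_backup); contrapositively O(¬flag_backup ⊃ post_bond). Since O(¬flag_backup) holds, K gives O(post_bond).
Applying K to premise 5 (O(post_bond ⊃ ¬delete_evidence)) and O(post_bond) yields O(¬delete_evidence).
Premise 8 is O(¬delete_evidence ⊃ ¬adjourn_session); since O(¬delete_evidence), deontic closure gives O(¬adjourn_session).
The contrapositive of premise 7 (O(escalate_badge ⊃ adjourn_session)) is O(¬adjourn_session ⊃ ¬escalate_badge), and O(¬adjourn_session) is already established, so O(¬escalate_badge).
However, premise 3 gives O(escalate_badge).
We now have both O(¬escalate_badge) and O(escalate_badge) — escalate_badge is simultaneously obligatory and forbidden, violating the D-axiom.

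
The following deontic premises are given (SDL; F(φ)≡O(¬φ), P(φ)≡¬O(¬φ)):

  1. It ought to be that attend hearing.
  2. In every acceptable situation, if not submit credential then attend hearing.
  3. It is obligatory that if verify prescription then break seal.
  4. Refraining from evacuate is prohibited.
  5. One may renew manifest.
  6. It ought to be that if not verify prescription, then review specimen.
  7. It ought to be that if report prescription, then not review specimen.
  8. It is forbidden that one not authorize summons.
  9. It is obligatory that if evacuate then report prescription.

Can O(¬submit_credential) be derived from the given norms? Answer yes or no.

Premise 2 is O(¬submit_credential → attend_hearing); even if O(attend_hearing) held, inferring O(¬submit_credential) would be affirming the consequent — invalid.
No other premise forces O(¬submit_credential). An ideal world satisfying every premise can still have ¬submit_credential false, so O(¬submit_credential) is not derivable.

No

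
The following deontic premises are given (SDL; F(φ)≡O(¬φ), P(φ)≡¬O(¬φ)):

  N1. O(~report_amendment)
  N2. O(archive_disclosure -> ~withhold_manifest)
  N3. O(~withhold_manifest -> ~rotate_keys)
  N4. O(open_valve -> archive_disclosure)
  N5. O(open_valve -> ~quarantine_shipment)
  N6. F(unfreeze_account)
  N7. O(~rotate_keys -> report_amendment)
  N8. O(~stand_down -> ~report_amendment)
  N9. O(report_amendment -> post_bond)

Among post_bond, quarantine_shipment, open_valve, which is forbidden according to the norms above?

From premise 1 we have O(~report_amendment).
Premise 7, O(~rotate_keys -> report_amendment), contraposes to O(~report_amendment -> rotate_keys); with O(~report_amendment) we get O(rotate_keys).
Premise 3 is O(~withhold_manifest -> ~rotate_keys); contrapositively O(rotate_keys -> withhold_manifest). Since O(rotate_keys) holds, K gives O(withhold_manifest).
Premise 2 is O(archive_disclosure -> ~withhold_manifest); contrapositively O(withhold_manifest -> ~archive_disclosure). Since O(withhold_manifest) holds, K gives O(~archive_disclosure).
Premise 4 is O(open_valve -> archive_disclosure); contrapositively O(~archive_disclosure -> ~open_valve). Since O(~archive_disclosure) holds, K gives O(~open_valve).
So O(~open_valve) holds, i.e. open_valve is forbidden. None of the other listed options is forbidden under the premises.

open_valve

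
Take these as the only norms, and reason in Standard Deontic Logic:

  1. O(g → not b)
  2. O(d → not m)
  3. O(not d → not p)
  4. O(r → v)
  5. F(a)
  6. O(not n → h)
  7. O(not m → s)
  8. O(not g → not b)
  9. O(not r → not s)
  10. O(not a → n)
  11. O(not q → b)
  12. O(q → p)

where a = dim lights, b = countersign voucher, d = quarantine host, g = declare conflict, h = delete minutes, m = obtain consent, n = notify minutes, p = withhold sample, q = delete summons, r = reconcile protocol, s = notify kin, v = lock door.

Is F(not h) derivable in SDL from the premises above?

No

Premise 6 is O(not n → h), but O(not n) is not derivable from the premises, so it does not yield O(h).
No other premise forces O(h). An ideal world satisfying every premise can still have not h true, so F(not h) is not derivable.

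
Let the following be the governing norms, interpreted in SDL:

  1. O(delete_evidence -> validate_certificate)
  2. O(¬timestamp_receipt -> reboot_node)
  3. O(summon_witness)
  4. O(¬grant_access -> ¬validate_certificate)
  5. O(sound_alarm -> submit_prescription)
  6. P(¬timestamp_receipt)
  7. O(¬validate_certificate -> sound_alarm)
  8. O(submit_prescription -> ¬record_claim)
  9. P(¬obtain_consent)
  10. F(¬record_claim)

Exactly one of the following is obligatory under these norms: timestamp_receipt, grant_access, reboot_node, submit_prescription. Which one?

grant_access

F(¬record_claim) at premise 10 means O(record_claim).
The contrapositive of premise 8 (O(submit_prescription -> ¬record_claim)) is O(record_claim -> ¬submit_prescription), and O(record_claim) is already established, so O(¬submit_prescription).
Premise 5, O(sound_alarm -> submit_prescription), contraposes to O(¬submit_prescription -> ¬sound_alarm); with O(¬submit_prescription) we get O(¬sound_alarm).
Premise 7, O(¬validate_certificate -> sound_alarm), contraposes to O(¬sound_alarm -> validate_certificate); with O(¬sound_alarm) we get O(validate_certificate).
The contrapositive of premise 4 (O(¬grant_access -> ¬validate_certificate)) is O(validate_certificate -> grant_access), and O(validate_certificate) is already established, so O(grant_access).
So O(grant_access) holds — grant_access is obligatory. None of the other listed options is made obligatory by any chain of premises.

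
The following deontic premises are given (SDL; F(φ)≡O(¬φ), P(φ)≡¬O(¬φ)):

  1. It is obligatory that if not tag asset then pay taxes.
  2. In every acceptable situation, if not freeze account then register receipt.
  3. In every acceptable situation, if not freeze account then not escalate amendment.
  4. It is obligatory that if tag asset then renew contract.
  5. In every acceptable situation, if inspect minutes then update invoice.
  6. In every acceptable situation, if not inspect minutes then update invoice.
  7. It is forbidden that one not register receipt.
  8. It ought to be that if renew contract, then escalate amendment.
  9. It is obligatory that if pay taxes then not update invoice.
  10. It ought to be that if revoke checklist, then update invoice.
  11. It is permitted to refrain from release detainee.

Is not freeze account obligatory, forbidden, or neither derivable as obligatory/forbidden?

Forbidden

Premises 6 and 5 cover both cases: O(¬inspect_minutes → update_invoice) and O(inspect_minutes → update_invoice). Since ¬inspect_minutes ∨ inspect_minutes is a tautology, O(update_invoice) follows.
Premise 9, O(pay_taxes → ¬update_invoice), contraposes to O(update_invoice → ¬pay_taxes); with O(update_invoice) we get O(¬pay_taxes).
Premise 1, O(¬tag_asset → pay_taxes), contraposes to O(¬pay_taxes → tag_asset); with O(¬pay_taxes) we get O(tag_asset).
Premise 4 is O(tag_asset → renew_contract); since O(tag_asset), deontic closure gives O(renew_contract).
Premise 8 is O(renew_contract → escalate_amendment); since O(renew_contract), deontic closure gives O(escalate_amendment).
Premise 3 is O(¬freeze_account → ¬escalate_amendment); contrapositively O(escalate_amendment → freeze_account). Since O(escalate_amendment) holds, K gives O(freeze_account).
Premises 2, 7, 10, 11 do not contribute to this derivation.
Thus O(freeze_account), which is F(¬freeze_account): ¬freeze_account is forbidden.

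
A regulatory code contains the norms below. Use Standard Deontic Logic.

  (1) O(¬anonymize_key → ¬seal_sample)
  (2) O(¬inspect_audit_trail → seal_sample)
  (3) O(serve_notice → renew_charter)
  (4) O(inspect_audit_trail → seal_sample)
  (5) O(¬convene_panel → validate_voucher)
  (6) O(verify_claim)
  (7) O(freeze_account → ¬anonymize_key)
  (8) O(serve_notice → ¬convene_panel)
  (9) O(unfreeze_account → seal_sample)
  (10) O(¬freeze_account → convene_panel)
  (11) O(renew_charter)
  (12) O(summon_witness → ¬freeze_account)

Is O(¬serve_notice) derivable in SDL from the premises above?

Premises 2 and 4 are O(¬inspect_audit_trail → seal_sample) and O(inspect_audit_trail → seal_sample); every ideal world satisfies ¬inspect_audit_trail or inspect_audit_trail, so in either case seal_sample holds — hence O(seal_sample).
Premise 1 is O(¬anonymize_key → ¬seal_sample); contrapositively O(seal_sample → anonymize_key). Since O(seal_sample) holds, K gives O(anonymize_key).
Premise 7 is O(freeze_account → ¬anonymize_key); contrapositively O(anonymize_key → ¬freeze_account). Since O(anonymize_key) holds, K gives O(¬freeze_account).
With premise 10, O(¬freeze_account → convene_panel), the K-axiom yields O(convene_panel).
The contrapositive of premise 8 (O(serve_notice → ¬convene_panel)) is O(convene_panel → ¬serve_notice), and O(convene_panel) is already established, so O(¬serve_notice).
Premises 3, 5, 6, 9, 11, 12 do not contribute to this derivation.
So O(¬serve_notice) follows.

Yes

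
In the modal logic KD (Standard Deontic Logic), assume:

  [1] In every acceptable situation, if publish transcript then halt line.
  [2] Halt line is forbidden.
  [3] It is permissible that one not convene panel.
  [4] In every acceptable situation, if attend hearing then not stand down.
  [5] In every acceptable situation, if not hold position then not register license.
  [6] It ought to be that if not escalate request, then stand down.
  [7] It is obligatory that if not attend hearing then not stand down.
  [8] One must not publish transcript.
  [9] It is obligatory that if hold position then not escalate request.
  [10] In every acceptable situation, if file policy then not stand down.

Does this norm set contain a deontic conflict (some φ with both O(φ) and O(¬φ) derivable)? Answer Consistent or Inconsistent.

Premise 1 is O(publish_transcript → halt_line), but O(publish_transcript) is not derivable from the premises, so it does not yield O(halt_line).
So O(halt_line) is not derivable, and the apparent clash with O(¬halt_line) does not arise.
A world satisfying every obligation exists (e.g. attend_hearing=false, convene_panel=false, escalate_request=true, file_policy=false, halt_line=false, hold_position=false, publish_transcript=false, register_license=false, stand_down=false); no atom is both obligatory and forbidden, so the set is consistent.

Consistent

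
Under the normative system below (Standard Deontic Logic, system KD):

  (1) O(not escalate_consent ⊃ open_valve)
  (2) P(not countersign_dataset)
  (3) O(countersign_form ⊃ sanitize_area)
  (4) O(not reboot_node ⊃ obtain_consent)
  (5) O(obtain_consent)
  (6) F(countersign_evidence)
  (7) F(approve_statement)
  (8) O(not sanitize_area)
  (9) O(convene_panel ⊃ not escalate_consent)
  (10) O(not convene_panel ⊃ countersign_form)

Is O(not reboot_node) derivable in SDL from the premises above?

No

Premise 4 is O(not reboot_node ⊃ obtain_consent); even if O(obtain_consent) held, inferring O(not reboot_node) would be affirming the consequent — invalid.
No other premise forces O(not reboot_node). An ideal world satisfying every premise can still have not reboot_node false, so O(not reboot_node) is not derivable.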